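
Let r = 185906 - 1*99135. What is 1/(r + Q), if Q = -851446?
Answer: -1/764675 ≈ -1.3077e-6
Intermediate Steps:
r = 86771 (r = 185906 - 99135 = 86771)
1/(r + Q) = 1/(86771 - 851446) = 1/(-764675) = -1/764675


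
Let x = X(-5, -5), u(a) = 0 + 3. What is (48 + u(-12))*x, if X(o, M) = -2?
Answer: -102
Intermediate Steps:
u(a) = 3
x = -2
(48 + u(-12))*x = (48 + 3)*(-2) = 51*(-2) = -102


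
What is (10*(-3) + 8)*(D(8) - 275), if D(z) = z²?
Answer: 4642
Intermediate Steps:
(10*(-3) + 8)*(D(8) - 275) = (10*(-3) + 8)*(8² - 275) = (-30 + 8)*(64 - 275) = -22*(-211) = 4642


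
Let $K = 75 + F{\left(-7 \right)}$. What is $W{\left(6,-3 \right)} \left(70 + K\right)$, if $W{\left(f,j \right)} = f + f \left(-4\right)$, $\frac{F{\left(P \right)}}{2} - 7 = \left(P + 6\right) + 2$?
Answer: $-2898$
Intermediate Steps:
$F{\left(P \right)} = 30 + 2 P$ ($F{\left(P \right)} = 14 + 2 \left(\left(P + 6\right) + 2\right) = 14 + 2 \left(\left(6 + P\right) + 2\right) = 14 + 2 \left(8 + P\right) = 14 + \left(16 + 2 P\right) = 30 + 2 P$)
$K = 91$ ($K = 75 + \left(30 + 2 \left(-7\right)\right) = 75 + \left(30 - 14\right) = 75 + 16 = 91$)
$W{\left(f,j \right)} = - 3 f$ ($W{\left(f,j \right)} = f - 4 f = - 3 f$)
$W{\left(6,-3 \right)} \left(70 + K\right) = \left(-3\right) 6 \left(70 + 91\right) = \left(-18\right) 161 = -2898$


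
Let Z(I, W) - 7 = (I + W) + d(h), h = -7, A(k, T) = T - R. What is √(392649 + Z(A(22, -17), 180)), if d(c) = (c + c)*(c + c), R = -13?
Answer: 2*√98257 ≈ 626.92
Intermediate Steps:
A(k, T) = 13 + T (A(k, T) = T - 1*(-13) = T + 13 = 13 + T)
d(c) = 4*c² (d(c) = (2*c)*(2*c) = 4*c²)
Z(I, W) = 203 + I + W (Z(I, W) = 7 + ((I + W) + 4*(-7)²) = 7 + ((I + W) + 4*49) = 7 + ((I + W) + 196) = 7 + (196 + I + W) = 203 + I + W)
√(392649 + Z(A(22, -17), 180)) = √(392649 + (203 + (13 - 17) + 180)) = √(392649 + (203 - 4 + 180)) = √(392649 + 379) = √393028 = 2*√98257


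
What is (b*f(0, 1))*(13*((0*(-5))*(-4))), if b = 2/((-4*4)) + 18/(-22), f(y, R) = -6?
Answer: 0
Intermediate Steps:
b = -83/88 (b = 2/(-16) + 18*(-1/22) = 2*(-1/16) - 9/11 = -⅛ - 9/11 = -83/88 ≈ -0.94318)
(b*f(0, 1))*(13*((0*(-5))*(-4))) = (-83/88*(-6))*(13*((0*(-5))*(-4))) = 249*(13*(0*(-4)))/44 = 249*(13*0)/44 = (249/44)*0 = 0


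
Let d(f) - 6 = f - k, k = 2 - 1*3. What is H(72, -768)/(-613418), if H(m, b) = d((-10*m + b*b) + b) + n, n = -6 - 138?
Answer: -588199/613418 ≈ -0.95889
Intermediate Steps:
n = -144
k = -1 (k = 2 - 3 = -1)
d(f) = 7 + f (d(f) = 6 + (f - 1*(-1)) = 6 + (f + 1) = 6 + (1 + f) = 7 + f)
H(m, b) = -137 + b + b**2 - 10*m (H(m, b) = (7 + ((-10*m + b*b) + b)) - 144 = (7 + ((-10*m + b**2) + b)) - 144 = (7 + ((b**2 - 10*m) + b)) - 144 = (7 + (b + b**2 - 10*m)) - 144 = (7 + b + b**2 - 10*m) - 144 = -137 + b + b**2 - 10*m)
H(72, -768)/(-613418) = (-137 - 768 + (-768)**2 - 10*72)/(-613418) = (-137 - 768 + 589824 - 720)*(-1/613418) = 588199*(-1/613418) = -588199/613418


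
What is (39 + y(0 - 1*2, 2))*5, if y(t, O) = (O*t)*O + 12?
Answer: 215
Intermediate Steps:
y(t, O) = 12 + t*O² (y(t, O) = t*O² + 12 = 12 + t*O²)
(39 + y(0 - 1*2, 2))*5 = (39 + (12 + (0 - 1*2)*2²))*5 = (39 + (12 + (0 - 2)*4))*5 = (39 + (12 - 2*4))*5 = (39 + (12 - 8))*5 = (39 + 4)*5 = 43*5 = 215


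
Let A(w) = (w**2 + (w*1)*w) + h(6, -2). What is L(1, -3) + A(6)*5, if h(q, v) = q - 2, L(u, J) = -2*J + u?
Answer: 387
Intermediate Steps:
L(u, J) = u - 2*J
h(q, v) = -2 + q
A(w) = 4 + 2*w**2 (A(w) = (w**2 + (w*1)*w) + (-2 + 6) = (w**2 + w*w) + 4 = (w**2 + w**2) + 4 = 2*w**2 + 4 = 4 + 2*w**2)
L(1, -3) + A(6)*5 = (1 - 2*(-3)) + (4 + 2*6**2)*5 = (1 + 6) + (4 + 2*36)*5 = 7 + (4 + 72)*5 = 7 + 76*5 = 7 + 380 = 387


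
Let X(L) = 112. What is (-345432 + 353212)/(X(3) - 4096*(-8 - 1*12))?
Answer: 1945/20508 ≈ 0.094841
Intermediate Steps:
(-345432 + 353212)/(X(3) - 4096*(-8 - 1*12)) = (-345432 + 353212)/(112 - 4096*(-8 - 1*12)) = 7780/(112 - 4096*(-8 - 12)) = 7780/(112 - 4096*(-20)) = 7780/(112 + 81920) = 7780/82032 = 7780*(1/82032) = 1945/20508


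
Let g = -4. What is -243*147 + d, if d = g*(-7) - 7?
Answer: -35700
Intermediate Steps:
d = 21 (d = -4*(-7) - 7 = 28 - 7 = 21)
-243*147 + d = -243*147 + 21 = -35721 + 21 = -35700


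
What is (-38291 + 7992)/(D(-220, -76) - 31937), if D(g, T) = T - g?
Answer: 30299/31793 ≈ 0.95301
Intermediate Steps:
(-38291 + 7992)/(D(-220, -76) - 31937) = (-38291 + 7992)/((-76 - 1*(-220)) - 31937) = -30299/((-76 + 220) - 31937) = -30299/(144 - 31937) = -30299/(-31793) = -30299*(-1/31793) = 30299/31793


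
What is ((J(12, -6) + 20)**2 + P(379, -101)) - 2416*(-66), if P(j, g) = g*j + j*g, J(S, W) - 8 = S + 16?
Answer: 86034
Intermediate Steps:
J(S, W) = 24 + S (J(S, W) = 8 + (S + 16) = 8 + (16 + S) = 24 + S)
P(j, g) = 2*g*j (P(j, g) = g*j + g*j = 2*g*j)
((J(12, -6) + 20)**2 + P(379, -101)) - 2416*(-66) = (((24 + 12) + 20)**2 + 2*(-101)*379) - 2416*(-66) = ((36 + 20)**2 - 76558) + 159456 = (56**2 - 76558) + 159456 = (3136 - 76558) + 159456 = -73422 + 159456 = 86034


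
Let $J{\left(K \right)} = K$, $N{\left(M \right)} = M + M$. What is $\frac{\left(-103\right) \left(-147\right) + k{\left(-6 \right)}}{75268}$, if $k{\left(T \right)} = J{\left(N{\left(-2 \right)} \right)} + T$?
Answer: $\frac{15131}{75268} \approx 0.20103$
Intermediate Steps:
$N{\left(M \right)} = 2 M$
$k{\left(T \right)} = -4 + T$ ($k{\left(T \right)} = 2 \left(-2\right) + T = -4 + T$)
$\frac{\left(-103\right) \left(-147\right) + k{\left(-6 \right)}}{75268} = \frac{\left(-103\right) \left(-147\right) - 10}{75268} = \left(15141 - 10\right) \frac{1}{75268} = 15131 \cdot \frac{1}{75268} = \frac{15131}{75268}$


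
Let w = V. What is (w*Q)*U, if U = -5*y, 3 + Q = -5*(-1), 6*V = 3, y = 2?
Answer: -10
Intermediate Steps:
V = ½ (V = (⅙)*3 = ½ ≈ 0.50000)
w = ½ ≈ 0.50000
Q = 2 (Q = -3 - 5*(-1) = -3 + 5 = 2)
U = -10 (U = -5*2 = -10)
(w*Q)*U = ((½)*2)*(-10) = 1*(-10) = -10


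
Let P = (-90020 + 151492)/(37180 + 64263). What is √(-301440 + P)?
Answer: 4*I*√193876063827154/101443 ≈ 549.04*I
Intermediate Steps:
P = 61472/101443 ≈ 0.60598
√(-301440 + P) = √(-301440 + 61472/101443) = √(-30578916448/101443) = 4*I*√193876063827154/101443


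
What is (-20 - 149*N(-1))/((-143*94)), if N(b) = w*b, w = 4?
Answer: -288/6721 ≈ -0.042851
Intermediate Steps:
N(b) = 4*b
(-20 - 149*N(-1))/((-143*94)) = (-20 - 596*(-1))/((-143*94)) = (-20 - 149*(-4))/(-13442) = (-20 + 596)*(-1/13442) = 576*(-1/13442) = -288/6721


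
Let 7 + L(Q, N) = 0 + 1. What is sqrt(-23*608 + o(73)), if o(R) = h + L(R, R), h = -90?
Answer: 16*I*sqrt(55) ≈ 118.66*I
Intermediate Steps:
L(Q, N) = -6 (L(Q, N) = -7 + (0 + 1) = -7 + 1 = -6)
o(R) = -96 (o(R) = -90 - 6 = -96)
sqrt(-23*608 + o(73)) = sqrt(-23*608 - 96) = sqrt(-13984 - 96) = sqrt(-14080) = 16*I*sqrt(55)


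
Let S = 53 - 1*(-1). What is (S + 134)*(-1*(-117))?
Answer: 21996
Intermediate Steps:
S = 54 (S = 53 + 1 = 54)
(S + 134)*(-1*(-117)) = (54 + 134)*(-1*(-117)) = 188*117 = 21996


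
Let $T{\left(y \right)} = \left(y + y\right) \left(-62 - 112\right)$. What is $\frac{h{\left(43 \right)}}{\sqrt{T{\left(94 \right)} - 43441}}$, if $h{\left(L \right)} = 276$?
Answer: $- \frac{12 i \sqrt{76153}}{3311} \approx - 1.0002 i$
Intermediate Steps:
$T{\left(y \right)} = - 348 y$ ($T{\left(y \right)} = 2 y \left(-174\right) = - 348 y$)
$\frac{h{\left(43 \right)}}{\sqrt{T{\left(94 \right)} - 43441}} = \frac{276}{\sqrt{\left(-348\right) 94 - 43441}} = \frac{276}{\sqrt{-32712 - 43441}} = \frac{276}{\sqrt{-76153}} = \frac{276}{i \sqrt{76153}} = 276 \left(- \frac{i \sqrt{76153}}{76153}\right) = - \frac{12 i \sqrt{76153}}{3311}$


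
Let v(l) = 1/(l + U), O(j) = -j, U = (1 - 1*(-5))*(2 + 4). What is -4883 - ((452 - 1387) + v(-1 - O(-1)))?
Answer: -134233/34 ≈ -3948.0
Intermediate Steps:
U = 36 (U = (1 + 5)*6 = 6*6 = 36)
v(l) = 1/(36 + l) (v(l) = 1/(l + 36) = 1/(36 + l))
-4883 - ((452 - 1387) + v(-1 - O(-1))) = -4883 - ((452 - 1387) + 1/(36 + (-1 - (-1)*(-1)))) = -4883 - (-935 + 1/(36 + (-1 - 1*1))) = -4883 - (-935 + 1/(36 + (-1 - 1))) = -4883 - (-935 + 1/(36 - 2)) = -4883 - (-935 + 1/34) = -4883 - 1*(-31789/34) = -4883 + 31789/34 = -134233/34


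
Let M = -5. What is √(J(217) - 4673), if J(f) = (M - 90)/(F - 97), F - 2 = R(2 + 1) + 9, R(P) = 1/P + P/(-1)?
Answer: I*√915698/14 ≈ 68.352*I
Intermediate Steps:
R(P) = 1/P - P (R(P) = 1/P + P*(-1) = 1/P - P)
F = 25/3 (F = 2 + ((1/(2 + 1) - (2 + 1)) + 9) = 2 + ((1/3 - 1*3) + 9) = 2 + ((⅓ - 3) + 9) = 2 + (-8/3 + 9) = 2 + 19/3 = 25/3 ≈ 8.3333)
J(f) = 15/14 (J(f) = (-5 - 90)/(25/3 - 97) = -95/(-266/3) = -95*(-3/266) = 15/14)
√(J(217) - 4673) = √(15/14 - 4673) = √(-65407/14) = I*√915698/14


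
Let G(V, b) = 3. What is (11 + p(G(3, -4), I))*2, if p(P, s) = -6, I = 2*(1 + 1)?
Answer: 10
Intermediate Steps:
I = 4 (I = 2*2 = 4)
(11 + p(G(3, -4), I))*2 = (11 - 6)*2 = 5*2 = 10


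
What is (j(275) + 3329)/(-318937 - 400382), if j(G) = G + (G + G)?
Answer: -4154/719319 ≈ -0.0057749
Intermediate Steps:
j(G) = 3*G (j(G) = G + 2*G = 3*G)
(j(275) + 3329)/(-318937 - 400382) = (3*275 + 3329)/(-318937 - 400382) = (825 + 3329)/(-719319) = 4154*(-1/719319) = -4154/719319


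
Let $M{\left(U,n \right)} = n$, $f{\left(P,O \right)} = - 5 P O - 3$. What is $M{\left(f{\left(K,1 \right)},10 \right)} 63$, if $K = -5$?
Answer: $630$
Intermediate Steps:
$f{\left(P,O \right)} = -3 - 5 O P$ ($f{\left(P,O \right)} = - 5 O P - 3 = -3 - 5 O P$)
$M{\left(f{\left(K,1 \right)},10 \right)} 63 = 10 \cdot 63 = 630$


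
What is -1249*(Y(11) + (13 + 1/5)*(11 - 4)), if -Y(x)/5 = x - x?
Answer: -577038/5 ≈ -1.1541e+5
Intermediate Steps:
Y(x) = 0 (Y(x) = -5*(x - x) = -5*0 = 0)
-1249*(Y(11) + (13 + 1/5)*(11 - 4)) = -1249*(0 + (13 + 1/5)*(11 - 4)) = -1249*(0 + (13 + 1/5)*7) = -1249*(0 + (66/5)*7) = -1249*(0 + 462/5) = -1249*462/5 = -577038/5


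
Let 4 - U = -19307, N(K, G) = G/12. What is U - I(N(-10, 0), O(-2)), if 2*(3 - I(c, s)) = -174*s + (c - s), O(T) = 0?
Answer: 19308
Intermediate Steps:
N(K, G) = G/12 (N(K, G) = G*(1/12) = G/12)
I(c, s) = 3 - c/2 + 175*s/2 (I(c, s) = 3 - (-174*s + (c - s))/2 = 3 - (c - 175*s)/2 = 3 + (-c/2 + 175*s/2) = 3 - c/2 + 175*s/2)
U = 19311 (U = 4 - 1*(-19307) = 4 + 19307 = 19311)
U - I(N(-10, 0), O(-2)) = 19311 - (3 - 0/24 + (175/2)*0) = 19311 - (3 - ½*0 + 0) = 19311 - (3 + 0 + 0) = 19311 - 1*3 = 19311 - 3 = 19308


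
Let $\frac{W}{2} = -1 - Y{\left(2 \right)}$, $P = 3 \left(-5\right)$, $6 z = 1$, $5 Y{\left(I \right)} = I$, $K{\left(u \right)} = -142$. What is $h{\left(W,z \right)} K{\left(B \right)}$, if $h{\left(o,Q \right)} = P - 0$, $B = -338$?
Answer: $2130$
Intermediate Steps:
$Y{\left(I \right)} = \frac{I}{5}$
$z = \frac{1}{6}$ ($z = \frac{1}{6} \cdot 1 = \frac{1}{6} \approx 0.16667$)
$P = -15$
$W = - \frac{14}{5}$ ($W = 2 \left(-1 - \frac{1}{5} \cdot 2\right) = 2 \left(-1 - \frac{2}{5}\right) = 2 \left(- \frac{7}{5}\right) = - \frac{14}{5} \approx -2.8$)
$h{\left(o,Q \right)} = -15$ ($h{\left(o,Q \right)} = -15 - 0 = -15 + 0 = -15$)
$h{\left(W,z \right)} K{\left(B \right)} = \left(-15\right) \left(-142\right) = 2130$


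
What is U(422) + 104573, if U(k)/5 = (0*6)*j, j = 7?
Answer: 104573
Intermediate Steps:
U(k) = 0 (U(k) = 5*((0*6)*7) = 5*(0*7) = 5*0 = 0)
U(422) + 104573 = 0 + 104573 = 104573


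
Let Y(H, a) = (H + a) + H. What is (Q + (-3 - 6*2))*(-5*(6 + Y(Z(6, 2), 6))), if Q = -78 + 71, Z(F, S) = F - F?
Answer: 1320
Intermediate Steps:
Z(F, S) = 0
Y(H, a) = a + 2*H
Q = -7
(Q + (-3 - 6*2))*(-5*(6 + Y(Z(6, 2), 6))) = (-7 + (-3 - 6*2))*(-5*(6 + (6 + 2*0))) = (-7 + (-3 - 12))*(-5*(6 + (6 + 0))) = (-7 - 15)*(-5*(6 + 6)) = -(-110)*12 = -22*(-60) = 1320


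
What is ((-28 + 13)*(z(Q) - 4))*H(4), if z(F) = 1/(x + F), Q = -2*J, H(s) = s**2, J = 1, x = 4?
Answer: 840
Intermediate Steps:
Q = -2 (Q = -2*1 = -2)
z(F) = 1/(4 + F)
((-28 + 13)*(z(Q) - 4))*H(4) = ((-28 + 13)*(1/(4 - 2) - 4))*4**2 = -15*(1/2 - 4)*16 = -15*(-7/2)*16 = (105/2)*16 = 840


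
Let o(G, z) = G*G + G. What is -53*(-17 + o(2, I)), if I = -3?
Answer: 583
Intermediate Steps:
o(G, z) = G + G² (o(G, z) = G² + G = G + G²)
-53*(-17 + o(2, I)) = -53*(-17 + 2*(1 + 2)) = -53*(-17 + 2*3) = -53*(-17 + 6) = -53*(-11) = 583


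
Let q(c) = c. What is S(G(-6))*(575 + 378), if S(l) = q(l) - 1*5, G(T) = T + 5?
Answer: -5718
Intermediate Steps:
G(T) = 5 + T
S(l) = -5 + l (S(l) = l - 1*5 = l - 5 = -5 + l)
S(G(-6))*(575 + 378) = (-5 + (5 - 6))*(575 + 378) = (-5 - 1)*953 = -6*953 = -5718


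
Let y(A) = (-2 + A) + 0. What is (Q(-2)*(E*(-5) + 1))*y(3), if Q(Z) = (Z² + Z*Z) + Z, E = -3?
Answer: 96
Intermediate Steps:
Q(Z) = Z + 2*Z² (Q(Z) = (Z² + Z²) + Z = 2*Z² + Z = Z + 2*Z²)
y(A) = -2 + A
(Q(-2)*(E*(-5) + 1))*y(3) = ((-2*(1 + 2*(-2)))*(-3*(-5) + 1))*(-2 + 3) = ((-2*(1 - 4))*(15 + 1))*1 = (-2*(-3)*16)*1 = (6*16)*1 = 96*1 = 96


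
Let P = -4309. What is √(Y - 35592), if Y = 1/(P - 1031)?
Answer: I*√253731810135/2670 ≈ 188.66*I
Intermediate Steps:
Y = -1/5340 (Y = 1/(-4309 - 1031) = 1/(-5340) = -1/5340 ≈ -0.00018727)
√(Y - 35592) = √(-1/5340 - 35592) = √(-190061281/5340) = I*√253731810135/2670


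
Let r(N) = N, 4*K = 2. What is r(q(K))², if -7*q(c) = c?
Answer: 1/196 ≈ 0.0051020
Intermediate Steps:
K = ½ (K = (¼)*2 = ½ ≈ 0.50000)
q(c) = -c/7
r(q(K))² = (-⅐*½)² = (-1/14)² = 1/196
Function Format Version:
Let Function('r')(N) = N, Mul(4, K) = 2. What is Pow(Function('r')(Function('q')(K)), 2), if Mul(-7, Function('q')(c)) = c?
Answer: Rational(1, 196) ≈ 0.0051020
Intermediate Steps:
K = Rational(1, 2) (K = Mul(Rational(1, 4), 2) = Rational(1, 2) ≈ 0.50000)
Function('q')(c) = Mul(Rational(-1, 7), c)
Pow(Function('r')(Function('q')(K)), 2) = Pow(Mul(Rational(-1, 7), Rational(1, 2)), 2) = Pow(Rational(-1, 14), 2) = Rational(1, 196)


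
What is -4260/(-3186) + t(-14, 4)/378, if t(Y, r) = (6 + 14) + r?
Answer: 5206/3717 ≈ 1.4006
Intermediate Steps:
t(Y, r) = 20 + r
-4260/(-3186) + t(-14, 4)/378 = -4260/(-3186) + (20 + 4)/378 = -4260*(-1/3186) + 24*(1/378) = 710/531 + 4/63 = 5206/3717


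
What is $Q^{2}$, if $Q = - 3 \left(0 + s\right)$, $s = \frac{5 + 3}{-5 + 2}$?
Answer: $64$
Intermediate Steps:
$s = - \frac{8}{3}$ ($s = \frac{8}{-3} = 8 \left(- \frac{1}{3}\right) = - \frac{8}{3} \approx -2.6667$)
$Q = 8$ ($Q = - 3 \left(0 - \frac{8}{3}\right) = \left(-3\right) \left(- \frac{8}{3}\right) = 8$)
$Q^{2} = 8^{2} = 64$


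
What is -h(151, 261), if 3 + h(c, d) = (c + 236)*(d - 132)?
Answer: -49920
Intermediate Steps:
h(c, d) = -3 + (-132 + d)*(236 + c) (h(c, d) = -3 + (c + 236)*(d - 132) = -3 + (236 + c)*(-132 + d) = -3 + (-132 + d)*(236 + c))
-h(151, 261) = -(-31155 - 132*151 + 236*261 + 151*261) = -(-31155 - 19932 + 61596 + 39411) = -1*49920 = -49920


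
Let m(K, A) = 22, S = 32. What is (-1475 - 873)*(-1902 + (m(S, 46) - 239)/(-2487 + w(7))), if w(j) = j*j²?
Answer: 2393592877/536 ≈ 4.4657e+6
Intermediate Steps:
w(j) = j³
(-1475 - 873)*(-1902 + (m(S, 46) - 239)/(-2487 + w(7))) = (-1475 - 873)*(-1902 + (22 - 239)/(-2487 + 7³)) = -2348*(-1902 - 217/(-2487 + 343)) = -2348*(-1902 - 217/(-2144)) = -2348*(-1902 - 217*(-1/2144)) = -2348*(-1902 + 217/2144) = -2348*(-4077671/2144) = 2393592877/536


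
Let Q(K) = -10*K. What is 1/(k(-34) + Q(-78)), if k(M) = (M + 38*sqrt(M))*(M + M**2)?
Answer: -519/877813004 - 3553*I*sqrt(34)/5266878024 ≈ -5.9124e-7 - 3.9335e-6*I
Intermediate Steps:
k(M) = (M + M**2)*(M + 38*sqrt(M))
1/(k(-34) + Q(-78)) = 1/(((-34)**2 + (-34)**3 + 38*(-34)**(3/2) + 38*(-34)**(5/2)) - 10*(-78)) = 1/((1156 - 39304 + 38*(-34*I*sqrt(34)) + 38*(1156*I*sqrt(34))) + 780) = 1/((1156 - 39304 - 1292*I*sqrt(34) + 43928*I*sqrt(34)) + 780) = 1/((-38148 + 42636*I*sqrt(34)) + 780) = 1/(-37368 + 42636*I*sqrt(34))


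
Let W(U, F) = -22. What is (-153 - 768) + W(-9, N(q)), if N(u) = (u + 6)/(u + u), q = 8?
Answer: -943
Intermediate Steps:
N(u) = (6 + u)/(2*u) (N(u) = (6 + u)/((2*u)) = (6 + u)*(1/(2*u)) = (6 + u)/(2*u))
(-153 - 768) + W(-9, N(q)) = (-153 - 768) - 22 = -921 - 22 = -943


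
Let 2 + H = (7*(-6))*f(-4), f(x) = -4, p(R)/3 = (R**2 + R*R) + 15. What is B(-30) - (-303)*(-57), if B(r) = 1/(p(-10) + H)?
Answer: -14006780/811 ≈ -17271.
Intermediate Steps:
p(R) = 45 + 6*R**2 (p(R) = 3*((R**2 + R*R) + 15) = 3*((R**2 + R**2) + 15) = 3*(2*R**2 + 15) = 3*(15 + 2*R**2) = 45 + 6*R**2)
H = 166 (H = -2 + (7*(-6))*(-4) = -2 - 42*(-4) = -2 + 168 = 166)
B(r) = 1/811 (B(r) = 1/((45 + 6*(-10)**2) + 166) = 1/((45 + 6*100) + 166) = 1/((45 + 600) + 166) = 1/(645 + 166) = 1/811)
B(-30) - (-303)*(-57) = 1/811 - (-303)*(-57) = 1/811 - 1*17271 = 1/811 - 17271 = -14006780/811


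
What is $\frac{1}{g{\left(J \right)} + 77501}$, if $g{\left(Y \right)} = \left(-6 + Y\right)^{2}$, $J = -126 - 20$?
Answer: $\frac{1}{100605} \approx 9.9399 \cdot 10^{-6}$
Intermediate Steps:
$J = -146$
$\frac{1}{g{\left(J \right)} + 77501} = \frac{1}{\left(-6 - 146\right)^{2} + 77501} = \frac{1}{\left(-152\right)^{2} + 77501} = \frac{1}{23104 + 77501} = \frac{1}{100605}$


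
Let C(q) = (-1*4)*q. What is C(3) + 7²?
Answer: 37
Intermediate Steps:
C(q) = -4*q
C(3) + 7² = -4*3 + 7² = -12 + 49 = 37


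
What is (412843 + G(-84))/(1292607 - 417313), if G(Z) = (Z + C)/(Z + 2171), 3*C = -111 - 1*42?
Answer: 430801603/913369289 ≈ 0.47166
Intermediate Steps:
C = -51 (C = (-111 - 1*42)/3 = (-111 - 42)/3 = (1/3)*(-153) = -51)
G(Z) = (-51 + Z)/(2171 + Z) (G(Z) = (Z - 51)/(Z + 2171) = (-51 + Z)/(2171 + Z))
(412843 + G(-84))/(1292607 - 417313) = (412843 + (-51 - 84)/(2171 - 84))/(1292607 - 417313) = (412843 - 135/2087)/875294 = (412843 + (1/2087)*(-135))*(1/875294) = (412843 - 135/2087)*(1/875294) = (861603206/2087)*(1/875294) = 430801603/913369289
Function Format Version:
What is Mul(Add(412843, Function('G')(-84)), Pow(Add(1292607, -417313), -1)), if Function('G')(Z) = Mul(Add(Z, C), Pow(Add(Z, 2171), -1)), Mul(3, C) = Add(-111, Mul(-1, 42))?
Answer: Rational(430801603, 913369289) ≈ 0.47166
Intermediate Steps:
C = -51 (C = Mul(Rational(1, 3), Add(-111, Mul(-1, 42))) = Mul(Rational(1, 3), Add(-111, -42)) = Mul(Rational(1, 3), -153) = -51)
Function('G')(Z) = Mul(Pow(Add(2171, Z), -1), Add(-51, Z)) (Function('G')(Z) = Mul(Add(Z, -51), Pow(Add(Z, 2171), -1)) = Mul(Add(-51, Z), Pow(Add(2171, Z), -1)) = Mul(Pow(Add(2171, Z), -1), Add(-51, Z)))
Mul(Add(412843, Function('G')(-84)), Pow(Add(1292607, -417313), -1)) = Mul(Add(412843, Mul(Pow(Add(2171, -84), -1), Add(-51, -84))), Pow(Add(1292607, -417313), -1)) = Mul(Add(412843, Mul(Pow(2087, -1), -135)), Pow(875294, -1)) = Mul(Add(412843, Mul(Rational(1, 2087), -135)), Rational(1, 875294)) = Mul(Add(412843, Rational(-135, 2087)), Rational(1, 875294)) = Mul(Rational(861603206, 2087), Rational(1, 875294)) = Rational(430801603, 913369289)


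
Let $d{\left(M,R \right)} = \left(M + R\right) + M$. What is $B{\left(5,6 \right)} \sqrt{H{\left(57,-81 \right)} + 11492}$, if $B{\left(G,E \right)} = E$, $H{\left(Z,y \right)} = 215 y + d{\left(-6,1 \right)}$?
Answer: $6 i \sqrt{5934} \approx 462.19 i$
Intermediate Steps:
$d{\left(M,R \right)} = R + 2 M$
$H{\left(Z,y \right)} = -11 + 215 y$ ($H{\left(Z,y \right)} = 215 y + \left(1 + 2 \left(-6\right)\right) = 215 y + \left(1 - 12\right) = 215 y - 11 = -11 + 215 y$)
$B{\left(5,6 \right)} \sqrt{H{\left(57,-81 \right)} + 11492} = 6 \sqrt{\left(-11 + 215 \left(-81\right)\right) + 11492} = 6 \sqrt{\left(-11 - 17415\right) + 11492} = 6 \sqrt{-17426 + 11492} = 6 \sqrt{-5934} = 6 i \sqrt{5934}$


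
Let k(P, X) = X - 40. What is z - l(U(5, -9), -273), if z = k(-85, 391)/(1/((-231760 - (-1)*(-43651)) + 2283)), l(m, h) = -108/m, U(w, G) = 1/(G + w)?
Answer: -95868360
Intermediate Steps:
k(P, X) = -40 + X
z = -95867928 (z = (-40 + 391)/(1/((-231760 - (-1)*(-43651)) + 2283)) = 351/(1/((-231760 - 1*43651) + 2283)) = 351/(1/((-231760 - 43651) + 2283)) = 351/(1/(-275411 + 2283)) = 351/(1/(-273128)) = 351/(-1/273128) = 351*(-273128) = -95867928)
z - l(U(5, -9), -273) = -95867928 - (-108)/(1/(-9 + 5)) = -95867928 - (-108)/(1/(-4)) = -95867928 - (-108)/(-¼) = -95867928 - (-108)*(-4) = -95867928 - 1*432 = -95867928 - 432 = -95868360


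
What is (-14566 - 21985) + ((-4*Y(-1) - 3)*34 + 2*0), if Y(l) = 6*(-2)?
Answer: -35021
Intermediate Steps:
Y(l) = -12
(-14566 - 21985) + ((-4*Y(-1) - 3)*34 + 2*0) = (-14566 - 21985) + ((-4*(-12) - 3)*34 + 2*0) = -36551 + ((48 - 3)*34 + 0) = -36551 + (45*34 + 0) = -36551 + (1530 + 0) = -36551 + 1530 = -35021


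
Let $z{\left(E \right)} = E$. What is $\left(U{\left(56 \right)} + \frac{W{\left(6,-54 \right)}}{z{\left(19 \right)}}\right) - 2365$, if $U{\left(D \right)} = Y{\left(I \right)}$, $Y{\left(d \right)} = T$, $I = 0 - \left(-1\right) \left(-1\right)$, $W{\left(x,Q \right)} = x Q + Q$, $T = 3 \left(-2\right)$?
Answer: $- \frac{45427}{19} \approx -2390.9$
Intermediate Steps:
$T = -6$
$W{\left(x,Q \right)} = Q + Q x$ ($W{\left(x,Q \right)} = Q x + Q = Q + Q x$)
$I = -1$ ($I = 0 - 1 = -1$)
$Y{\left(d \right)} = -6$
$U{\left(D \right)} = -6$
$\left(U{\left(56 \right)} + \frac{W{\left(6,-54 \right)}}{z{\left(19 \right)}}\right) - 2365 = \left(-6 + \frac{\left(-54\right) \left(1 + 6\right)}{19}\right) - 2365 = \left(-6 + \left(-54\right) 7 \cdot \frac{1}{19}\right) - 2365 = \left(-6 - \frac{378}{19}\right) - 2365 = - \frac{492}{19} - 2365 = - \frac{45427}{19}$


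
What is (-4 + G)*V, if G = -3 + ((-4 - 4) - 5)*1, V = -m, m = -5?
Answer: -100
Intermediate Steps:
V = 5 (V = -1*(-5) = 5)
G = -16 (G = -3 + (-8 - 5)*1 = -3 - 13*1 = -3 - 13 = -16)
(-4 + G)*V = (-4 - 16)*5 = -20*5 = -100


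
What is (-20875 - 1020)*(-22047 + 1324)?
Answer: 453730085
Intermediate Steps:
(-20875 - 1020)*(-22047 + 1324) = -21895*(-20723) = 453730085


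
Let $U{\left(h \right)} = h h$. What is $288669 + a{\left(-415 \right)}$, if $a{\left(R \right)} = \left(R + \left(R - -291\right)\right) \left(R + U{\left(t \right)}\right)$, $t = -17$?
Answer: $356583$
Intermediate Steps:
$U{\left(h \right)} = h^{2}$
$a{\left(R \right)} = \left(289 + R\right) \left(291 + 2 R\right)$ ($a{\left(R \right)} = \left(R + \left(R - -291\right)\right) \left(R + \left(-17\right)^{2}\right) = \left(R + \left(R + 291\right)\right) \left(R + 289\right) = \left(R + \left(291 + R\right)\right) \left(289 + R\right) = \left(291 + 2 R\right) \left(289 + R\right) = \left(289 + R\right) \left(291 + 2 R\right)$)
$288669 + a{\left(-415 \right)} = 288669 + \left(84099 + 2 \left(-415\right)^{2} + 869 \left(-415\right)\right) = 288669 + \left(84099 + 2 \cdot 172225 - 360635\right) = 288669 + \left(84099 + 344450 - 360635\right) = 288669 + 67914 = 356583$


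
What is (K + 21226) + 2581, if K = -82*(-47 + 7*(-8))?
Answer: 32253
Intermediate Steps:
K = 8446 (K = -82*(-47 - 56) = -82*(-103) = 8446)
(K + 21226) + 2581 = (8446 + 21226) + 2581 = 29672 + 2581 = 32253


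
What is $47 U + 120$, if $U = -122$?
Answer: $-5614$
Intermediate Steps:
$47 U + 120 = 47 \left(-122\right) + 120 = -5734 + 120 = -5614$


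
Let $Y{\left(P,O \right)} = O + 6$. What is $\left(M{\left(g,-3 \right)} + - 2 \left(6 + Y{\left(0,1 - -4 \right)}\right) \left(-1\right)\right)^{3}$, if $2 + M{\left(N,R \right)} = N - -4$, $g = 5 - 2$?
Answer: $59319$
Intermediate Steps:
$g = 3$ ($g = 5 - 2 = 3$)
$Y{\left(P,O \right)} = 6 + O$
$M{\left(N,R \right)} = 2 + N$ ($M{\left(N,R \right)} = -2 + \left(N - -4\right) = -2 + \left(N + 4\right) = -2 + \left(4 + N\right) = 2 + N$)
$\left(M{\left(g,-3 \right)} + - 2 \left(6 + Y{\left(0,1 - -4 \right)}\right) \left(-1\right)\right)^{3} = \left(\left(2 + 3\right) + - 2 \left(6 + \left(6 + \left(1 - -4\right)\right)\right) \left(-1\right)\right)^{3} = \left(5 + - 2 \left(6 + \left(6 + \left(1 + 4\right)\right)\right) \left(-1\right)\right)^{3} = \left(5 + - 2 \left(6 + \left(6 + 5\right)\right) \left(-1\right)\right)^{3} = \left(5 + - 2 \left(6 + 11\right) \left(-1\right)\right)^{3} = \left(5 + \left(-2\right) 17 \left(-1\right)\right)^{3} = \left(5 - -34\right)^{3} = \left(5 + 34\right)^{3} = 39^{3} = 59319$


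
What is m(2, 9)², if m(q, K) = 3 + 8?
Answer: 121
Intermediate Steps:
m(q, K) = 11
m(2, 9)² = 11² = 121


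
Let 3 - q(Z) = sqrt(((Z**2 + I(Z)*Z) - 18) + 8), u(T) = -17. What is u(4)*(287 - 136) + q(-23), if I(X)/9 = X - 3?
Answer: -2564 - sqrt(5901) ≈ -2640.8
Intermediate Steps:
I(X) = -27 + 9*X (I(X) = 9*(X - 3) = 9*(-3 + X) = -27 + 9*X)
q(Z) = 3 - sqrt(-10 + Z**2 + Z*(-27 + 9*Z)) (q(Z) = 3 - sqrt(((Z**2 + (-27 + 9*Z)*Z) - 18) + 8) = 3 - sqrt(((Z**2 + Z*(-27 + 9*Z)) - 18) + 8) = 3 - sqrt((-18 + Z**2 + Z*(-27 + 9*Z)) + 8) = 3 - sqrt(-10 + Z**2 + Z*(-27 + 9*Z)))
u(4)*(287 - 136) + q(-23) = -17*(287 - 136) + (3 - sqrt(-10 - 27*(-23) + 10*(-23)**2)) = -17*151 + (3 - sqrt(-10 + 621 + 10*529)) = -2567 + (3 - sqrt(-10 + 621 + 5290)) = -2567 + (3 - sqrt(5901)) = -2564 - sqrt(5901)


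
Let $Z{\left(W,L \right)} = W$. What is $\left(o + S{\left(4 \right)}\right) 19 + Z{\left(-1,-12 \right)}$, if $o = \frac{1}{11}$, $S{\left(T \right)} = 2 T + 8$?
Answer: $\frac{3352}{11} \approx 304.73$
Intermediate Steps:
$S{\left(T \right)} = 8 + 2 T$
$o = \frac{1}{11} \approx 0.090909$
$\left(o + S{\left(4 \right)}\right) 19 + Z{\left(-1,-12 \right)} = \left(\frac{1}{11} + \left(8 + 2 \cdot 4\right)\right) 19 - 1 = \left(\frac{1}{11} + \left(8 + 8\right)\right) 19 - 1 = \left(\frac{1}{11} + 16\right) 19 - 1 = \frac{177}{11} \cdot 19 - 1 = \frac{3363}{11} - 1 = \frac{3352}{11}$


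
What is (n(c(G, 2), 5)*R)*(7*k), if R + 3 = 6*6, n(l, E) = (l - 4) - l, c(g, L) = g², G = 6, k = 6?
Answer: -5544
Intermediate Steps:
n(l, E) = -4 (n(l, E) = (-4 + l) - l = -4)
R = 33 (R = -3 + 6*6 = -3 + 36 = 33)
(n(c(G, 2), 5)*R)*(7*k) = (-4*33)*(7*6) = -132*42 = -5544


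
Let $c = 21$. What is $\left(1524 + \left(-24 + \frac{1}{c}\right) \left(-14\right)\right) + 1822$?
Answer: $\frac{11044}{3} \approx 3681.3$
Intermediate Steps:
$\left(1524 + \left(-24 + \frac{1}{c}\right) \left(-14\right)\right) + 1822 = \left(1524 + \left(-24 + \frac{1}{21}\right) \left(-14\right)\right) + 1822 = \left(1524 - - \frac{1006}{3}\right) + 1822 = \left(1524 + \frac{1006}{3}\right) + 1822 = \frac{5578}{3} + 1822 = \frac{11044}{3}$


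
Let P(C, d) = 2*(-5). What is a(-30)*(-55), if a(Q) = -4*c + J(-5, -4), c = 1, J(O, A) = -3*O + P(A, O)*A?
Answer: -2805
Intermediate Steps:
P(C, d) = -10
J(O, A) = -10*A - 3*O (J(O, A) = -3*O - 10*A = -10*A - 3*O)
a(Q) = 51 (a(Q) = -4*1 + (-10*(-4) - 3*(-5)) = -4 + (40 + 15) = -4 + 55 = 51)
a(-30)*(-55) = 51*(-55) = -2805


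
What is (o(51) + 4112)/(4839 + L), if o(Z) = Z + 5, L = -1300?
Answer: 4168/3539 ≈ 1.1777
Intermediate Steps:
o(Z) = 5 + Z
(o(51) + 4112)/(4839 + L) = ((5 + 51) + 4112)/(4839 - 1300) = (56 + 4112)/3539 = 4168*(1/3539) = 4168/3539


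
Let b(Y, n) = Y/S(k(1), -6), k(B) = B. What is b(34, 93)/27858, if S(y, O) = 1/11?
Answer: 187/13929 ≈ 0.013425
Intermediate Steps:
S(y, O) = 1/11
b(Y, n) = 11*Y (b(Y, n) = Y/(1/11) = Y*11 = 11*Y)
b(34, 93)/27858 = (11*34)/27858 = 374*(1/27858) = 187/13929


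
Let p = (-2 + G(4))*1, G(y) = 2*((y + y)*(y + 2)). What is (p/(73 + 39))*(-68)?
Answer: -799/14 ≈ -57.071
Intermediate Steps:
G(y) = 4*y*(2 + y) (G(y) = 2*((2*y)*(2 + y)) = 2*(2*y*(2 + y)) = 4*y*(2 + y))
p = 94 (p = (-2 + 4*4*(2 + 4))*1 = (-2 + 4*4*6)*1 = (-2 + 96)*1 = 94*1 = 94)
(p/(73 + 39))*(-68) = (94/(73 + 39))*(-68) = (94/112)*(-68) = (94*(1/112))*(-68) = (47/56)*(-68) = -799/14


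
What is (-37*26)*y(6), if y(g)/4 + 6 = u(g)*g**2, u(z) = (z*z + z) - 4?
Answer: -5240976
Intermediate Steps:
u(z) = -4 + z + z**2 (u(z) = (z**2 + z) - 4 = (z + z**2) - 4 = -4 + z + z**2)
y(g) = -24 + 4*g**2*(-4 + g + g**2) (y(g) = -24 + 4*((-4 + g + g**2)*g**2) = -24 + 4*(g**2*(-4 + g + g**2)) = -24 + 4*g**2*(-4 + g + g**2))
(-37*26)*y(6) = (-37*26)*(-24 + 4*6**2*(-4 + 6 + 6**2)) = -962*(-24 + 4*36*(-4 + 6 + 36)) = -962*(-24 + 4*36*38) = -962*(-24 + 5472) = -962*5448 = -5240976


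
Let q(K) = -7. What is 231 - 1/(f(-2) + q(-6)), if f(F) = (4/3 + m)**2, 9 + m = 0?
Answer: 107637/466 ≈ 230.98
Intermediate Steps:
m = -9 (m = -9 + 0 = -9)
f(F) = 529/9 (f(F) = (4/3 - 9)**2 = (-23/3)**2 = 529/9)
231 - 1/(f(-2) + q(-6)) = 231 - 1/(529/9 - 7) = 231 - 1/466/9 = 231 - 1*9/466 = 231 - 9/466 = 107637/466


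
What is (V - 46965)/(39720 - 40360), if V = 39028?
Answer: 7937/640 ≈ 12.402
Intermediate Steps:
(V - 46965)/(39720 - 40360) = (39028 - 46965)/(39720 - 40360) = -7937/(-640) = -7937*(-1/640) = 7937/640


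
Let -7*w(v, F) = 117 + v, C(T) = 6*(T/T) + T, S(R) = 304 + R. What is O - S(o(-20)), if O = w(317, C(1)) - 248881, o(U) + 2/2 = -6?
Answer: -249240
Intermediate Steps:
o(U) = -7 (o(U) = -1 - 6 = -7)
C(T) = 6 + T (C(T) = 6*1 + T = 6 + T)
w(v, F) = -117/7 - v/7 (w(v, F) = -(117 + v)/7 = -117/7 - v/7)
O = -248943 (O = (-117/7 - 1/7*317) - 248881 = (-117/7 - 317/7) - 248881 = -62 - 248881 = -248943)
O - S(o(-20)) = -248943 - (304 - 7) = -248943 - 1*297 = -248943 - 297 = -249240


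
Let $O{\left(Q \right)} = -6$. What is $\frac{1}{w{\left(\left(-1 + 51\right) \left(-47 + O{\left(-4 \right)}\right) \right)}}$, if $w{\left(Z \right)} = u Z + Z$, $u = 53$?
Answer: $- \frac{1}{143100} \approx -6.9881 \cdot 10^{-6}$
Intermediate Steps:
$w{\left(Z \right)} = 54 Z$ ($w{\left(Z \right)} = 53 Z + Z = 54 Z$)
$\frac{1}{w{\left(\left(-1 + 51\right) \left(-47 + O{\left(-4 \right)}\right) \right)}} = \frac{1}{54 \left(-1 + 51\right) \left(-47 - 6\right)} = \frac{1}{54 \cdot 50 \left(-53\right)} = \frac{1}{54 \left(-2650\right)} = \frac{1}{-143100} = - \frac{1}{143100}$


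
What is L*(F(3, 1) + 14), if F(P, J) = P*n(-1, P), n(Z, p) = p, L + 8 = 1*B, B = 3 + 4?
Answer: -23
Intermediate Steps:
B = 7
L = -1 (L = -8 + 1*7 = -8 + 7 = -1)
F(P, J) = P**2 (F(P, J) = P*P = P**2)
L*(F(3, 1) + 14) = -(3**2 + 14) = -(9 + 14) = -1*23 = -23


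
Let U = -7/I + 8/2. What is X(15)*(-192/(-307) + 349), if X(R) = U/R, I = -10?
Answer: 1008949/9210 ≈ 109.55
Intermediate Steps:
U = 47/10 (U = -7/(-10) + 8/2 = -7*(-⅒) + 8*(½) = 7/10 + 4 = 47/10 ≈ 4.7000)
X(R) = 47/(10*R)
X(15)*(-192/(-307) + 349) = ((47/10)/15)*(-192/(-307) + 349) = ((47/10)*(1/15))*(-192*(-1/307) + 349) = 47*(192/307 + 349)/150 = (47/150)*(107335/307) = 1008949/9210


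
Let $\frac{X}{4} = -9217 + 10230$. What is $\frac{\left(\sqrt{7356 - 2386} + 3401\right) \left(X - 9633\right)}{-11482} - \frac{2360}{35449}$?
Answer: $\frac{672829697949}{407025418} + \frac{5581 \sqrt{4970}}{11482} \approx 1687.3$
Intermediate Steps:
$X = 4052$ ($X = 4 \left(-9217 + 10230\right) = 4 \cdot 1013 = 4052$)
$\frac{\left(\sqrt{7356 - 2386} + 3401\right) \left(X - 9633\right)}{-11482} - \frac{2360}{35449} = \frac{\left(\sqrt{7356 - 2386} + 3401\right) \left(4052 - 9633\right)}{-11482} - \frac{2360}{35449} = \left(\sqrt{4970} + 3401\right) \left(-5581\right) \left(- \frac{1}{11482}\right) - \frac{2360}{35449} = \left(3401 + \sqrt{4970}\right) \left(-5581\right) \left(- \frac{1}{11482}\right) - \frac{2360}{35449} = \left(-18980981 - 5581 \sqrt{4970}\right) \left(- \frac{1}{11482}\right) - \frac{2360}{35449} = \left(\frac{18980981}{11482} + \frac{5581 \sqrt{4970}}{11482}\right) - \frac{2360}{35449} = \frac{672829697949}{407025418} + \frac{5581 \sqrt{4970}}{11482}$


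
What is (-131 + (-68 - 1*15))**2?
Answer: 45796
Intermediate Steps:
(-131 + (-68 - 1*15))**2 = (-131 + (-68 - 15))**2 = (-131 - 83)**2 = (-214)**2 = 45796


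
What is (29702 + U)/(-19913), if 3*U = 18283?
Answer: -107389/59739 ≈ -1.7976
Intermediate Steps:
U = 18283/3 (U = (1/3)*18283 = 18283/3 ≈ 6094.3)
(29702 + U)/(-19913) = (29702 + 18283/3)/(-19913) = (107389/3)*(-1/19913) = -107389/59739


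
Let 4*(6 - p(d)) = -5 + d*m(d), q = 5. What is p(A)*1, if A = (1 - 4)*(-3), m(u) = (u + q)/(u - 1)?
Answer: 53/16 ≈ 3.3125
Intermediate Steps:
m(u) = (5 + u)/(-1 + u) (m(u) = (u + 5)/(u - 1) = (5 + u)/(-1 + u))
A = 9 (A = -3*(-3) = 9)
p(d) = 29/4 - d*(5 + d)/(4*(-1 + d)) (p(d) = 6 - (-5 + d*((5 + d)/(-1 + d)))/4 = 6 - (-5 + d*(5 + d)/(-1 + d))/4 = 6 + (5/4 - d*(5 + d)/(4*(-1 + d))) = 29/4 - d*(5 + d)/(4*(-1 + d)))
p(A)*1 = ((-29 - 1*9² + 24*9)/(4*(-1 + 9)))*1 = ((¼)*(-29 - 1*81 + 216)/8)*1 = ((¼)*(⅛)*(-29 - 81 + 216))*1 = ((¼)*(⅛)*106)*1 = (53/16)*1 = 53/16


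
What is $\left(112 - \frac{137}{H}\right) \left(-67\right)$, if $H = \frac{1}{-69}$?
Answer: $-640855$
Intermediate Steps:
$H = - \frac{1}{69} \approx -0.014493$
$\left(112 - \frac{137}{H}\right) \left(-67\right) = \left(112 - \frac{137}{- \frac{1}{69}}\right) \left(-67\right) = \left(112 - -9453\right) \left(-67\right) = \left(112 + 9453\right) \left(-67\right) = 9565 \left(-67\right) = -640855$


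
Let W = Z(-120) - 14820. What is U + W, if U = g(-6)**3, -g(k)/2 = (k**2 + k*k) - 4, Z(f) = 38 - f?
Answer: -2530118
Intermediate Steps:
g(k) = 8 - 4*k**2 (g(k) = -2*((k**2 + k*k) - 4) = -2*((k**2 + k**2) - 4) = -2*(2*k**2 - 4) = -2*(-4 + 2*k**2) = 8 - 4*k**2)
W = -14662 (W = (38 - 1*(-120)) - 14820 = (38 + 120) - 14820 = 158 - 14820 = -14662)
U = -2515456 (U = (8 - 4*(-6)**2)**3 = (8 - 4*36)**3 = (8 - 144)**3 = (-136)**3 = -2515456)
U + W = -2515456 - 14662 = -2530118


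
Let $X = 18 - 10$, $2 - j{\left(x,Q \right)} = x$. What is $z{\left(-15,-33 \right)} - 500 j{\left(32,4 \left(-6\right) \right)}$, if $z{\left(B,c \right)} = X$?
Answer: $15008$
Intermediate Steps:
$j{\left(x,Q \right)} = 2 - x$
$X = 8$ ($X = 18 - 10 = 8$)
$z{\left(B,c \right)} = 8$
$z{\left(-15,-33 \right)} - 500 j{\left(32,4 \left(-6\right) \right)} = 8 - 500 \left(2 - 32\right) = 8 - -15000 = 8 + 15000 = 15008$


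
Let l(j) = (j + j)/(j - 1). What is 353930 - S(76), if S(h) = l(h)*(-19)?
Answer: 26547638/75 ≈ 3.5397e+5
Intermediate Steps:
l(j) = 2*j/(-1 + j) (l(j) = (2*j)/(-1 + j) = 2*j/(-1 + j))
S(h) = -38*h/(-1 + h) (S(h) = (2*h/(-1 + h))*(-19) = -38*h/(-1 + h))
353930 - S(76) = 353930 - (-38)*76/(-1 + 76) = 353930 - (-38)*76/75 = 353930 - 1*(-2888/75) = 353930 + 2888/75 = 26547638/75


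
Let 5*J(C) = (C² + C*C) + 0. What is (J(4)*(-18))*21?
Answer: -12096/5 ≈ -2419.2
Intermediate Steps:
J(C) = 2*C²/5 (J(C) = ((C² + C*C) + 0)/5 = ((C² + C²) + 0)/5 = (2*C² + 0)/5 = (2*C²)/5 = 2*C²/5)
(J(4)*(-18))*21 = (((⅖)*4²)*(-18))*21 = (((⅖)*16)*(-18))*21 = ((32/5)*(-18))*21 = -576/5*21 = -12096/5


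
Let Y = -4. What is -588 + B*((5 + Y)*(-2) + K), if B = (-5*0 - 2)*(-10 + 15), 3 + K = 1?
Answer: -548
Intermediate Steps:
K = -2 (K = -3 + 1 = -2)
B = -10 (B = (0 - 2)*5 = -2*5 = -10)
-588 + B*((5 + Y)*(-2) + K) = -588 - 10*((5 - 4)*(-2) - 2) = -588 - 10*(1*(-2) - 2) = -588 - 10*(-2 - 2) = -588 - 10*(-4) = -588 + 40 = -548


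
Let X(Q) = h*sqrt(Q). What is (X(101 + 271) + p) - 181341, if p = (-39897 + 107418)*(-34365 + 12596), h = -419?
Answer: -1470045990 - 838*sqrt(93) ≈ -1.4701e+9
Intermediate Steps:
p = -1469864649 (p = 67521*(-21769) = -1469864649)
X(Q) = -419*sqrt(Q)
(X(101 + 271) + p) - 181341 = (-419*sqrt(101 + 271) - 1469864649) - 181341 = (-838*sqrt(93) - 1469864649) - 181341 = (-1469864649 - 838*sqrt(93)) - 181341 = -1470045990 - 838*sqrt(93)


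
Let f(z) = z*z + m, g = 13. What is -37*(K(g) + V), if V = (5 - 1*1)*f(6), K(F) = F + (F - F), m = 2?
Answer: -6105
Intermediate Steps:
f(z) = 2 + z² (f(z) = z*z + 2 = z² + 2 = 2 + z²)
K(F) = F (K(F) = F + 0 = F)
V = 152 (V = (5 - 1*1)*(2 + 6²) = (5 - 1)*(2 + 36) = 4*38 = 152)
-37*(K(g) + V) = -37*(13 + 152) = -37*165 = -6105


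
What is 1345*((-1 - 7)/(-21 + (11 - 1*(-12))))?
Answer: -5380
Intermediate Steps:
1345*((-1 - 7)/(-21 + (11 - 1*(-12)))) = 1345*(-8/(-21 + (11 + 12))) = 1345*(-8/(-21 + 23)) = 1345*(-8/2) = 1345*(-8*½) = 1345*(-4) = -5380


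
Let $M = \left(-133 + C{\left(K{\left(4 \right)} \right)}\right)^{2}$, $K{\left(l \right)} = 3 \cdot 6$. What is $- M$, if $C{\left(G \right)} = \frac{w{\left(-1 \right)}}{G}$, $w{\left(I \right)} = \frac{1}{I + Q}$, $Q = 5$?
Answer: $- \frac{91680625}{5184} \approx -17685.0$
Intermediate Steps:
$w{\left(I \right)} = \frac{1}{5 + I}$ ($w{\left(I \right)} = \frac{1}{I + 5} = \frac{1}{5 + I}$)
$K{\left(l \right)} = 18$
$C{\left(G \right)} = \frac{1}{4 G}$ ($C{\left(G \right)} = \frac{1}{\left(5 - 1\right) G} = \frac{1}{4 G}$)
$M = \frac{91680625}{5184}$ ($M = \left(-133 + \frac{1}{4 \cdot 18}\right)^{2} = \left(-133 + \frac{1}{4} \cdot \frac{1}{18}\right)^{2} = \left(-133 + \frac{1}{72}\right)^{2} = \left(- \frac{9575}{72}\right)^{2} = \frac{91680625}{5184} \approx 17685.0$)
$- M = \left(-1\right) \frac{91680625}{5184} = - \frac{91680625}{5184}$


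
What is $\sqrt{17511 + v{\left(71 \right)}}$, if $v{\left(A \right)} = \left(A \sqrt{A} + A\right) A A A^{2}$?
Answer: $\sqrt{1804246862 + 1804229351 \sqrt{71}} \approx 1.3041 \cdot 10^{5}$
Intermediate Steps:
$v{\left(A \right)} = A^{4} \left(A + A^{\frac{3}{2}}\right)$ ($v{\left(A \right)} = \left(A^{\frac{3}{2}} + A\right) A^{2} A^{2} = \left(A + A^{\frac{3}{2}}\right) A^{4} = A^{4} \left(A + A^{\frac{3}{2}}\right)$)
$\sqrt{17511 + v{\left(71 \right)}} = \sqrt{17511 + \left(71^{5} + 71^{\frac{11}{2}}\right)} = \sqrt{17511 + \left(1804229351 + 1804229351 \sqrt{71}\right)} = \sqrt{1804246862 + 1804229351 \sqrt{71}}$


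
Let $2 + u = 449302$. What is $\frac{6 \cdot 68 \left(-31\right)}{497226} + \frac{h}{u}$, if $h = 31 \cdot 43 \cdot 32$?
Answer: $\frac{646955244}{9308485075} \approx 0.069502$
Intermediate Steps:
$u = 449300$ ($u = -2 + 449302 = 449300$)
$h = 42656$ ($h = 1333 \cdot 32 = 42656$)
$\frac{6 \cdot 68 \left(-31\right)}{497226} + \frac{h}{u} = \frac{6 \cdot 68 \left(-31\right)}{497226} + \frac{42656}{449300} = 408 \left(-31\right) \frac{1}{497226} + 42656 \cdot \frac{1}{449300} = \left(-12648\right) \frac{1}{497226} + \frac{10664}{112325} = - \frac{2108}{82871} + \frac{10664}{112325} = \frac{646955244}{9308485075}$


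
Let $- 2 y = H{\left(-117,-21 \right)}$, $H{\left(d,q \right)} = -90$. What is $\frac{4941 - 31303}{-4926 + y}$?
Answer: $\frac{26362}{4881} \approx 5.4009$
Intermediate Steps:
$y = 45$ ($y = \left(- \frac{1}{2}\right) \left(-90\right) = 45$)
$\frac{4941 - 31303}{-4926 + y} = \frac{4941 - 31303}{-4926 + 45} = - \frac{26362}{-4881} = \left(-26362\right) \left(- \frac{1}{4881}\right) = \frac{26362}{4881}$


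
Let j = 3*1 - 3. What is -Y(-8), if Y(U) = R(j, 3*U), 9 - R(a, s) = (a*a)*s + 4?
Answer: -5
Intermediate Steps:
j = 0 (j = 3 - 3 = 0)
R(a, s) = 5 - s*a**2 (R(a, s) = 9 - ((a*a)*s + 4) = 9 - (a**2*s + 4) = 9 - (s*a**2 + 4) = 9 - (4 + s*a**2) = 9 + (-4 - s*a**2) = 5 - s*a**2)
Y(U) = 5 (Y(U) = 5 - 1*3*U*0**2 = 5 - 1*3*U*0 = 5 + 0 = 5)
-Y(-8) = -1*5 = -5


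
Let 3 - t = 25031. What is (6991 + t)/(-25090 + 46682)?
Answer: -18037/21592 ≈ -0.83536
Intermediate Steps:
t = -25028 (t = 3 - 1*25031 = 3 - 25031 = -25028)
(6991 + t)/(-25090 + 46682) = (6991 - 25028)/(-25090 + 46682) = -18037/21592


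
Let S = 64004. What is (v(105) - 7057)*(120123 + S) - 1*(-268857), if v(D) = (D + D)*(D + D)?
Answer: 6820885318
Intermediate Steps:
v(D) = 4*D**2 (v(D) = (2*D)*(2*D) = 4*D**2)
(v(105) - 7057)*(120123 + S) - 1*(-268857) = (4*105**2 - 7057)*(120123 + 64004) - 1*(-268857) = (4*11025 - 7057)*184127 + 268857 = (44100 - 7057)*184127 + 268857 = 37043*184127 + 268857 = 6820616461 + 268857 = 6820885318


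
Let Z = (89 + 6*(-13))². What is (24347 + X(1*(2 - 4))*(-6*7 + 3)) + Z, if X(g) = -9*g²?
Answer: 25872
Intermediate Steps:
Z = 121 (Z = (89 - 78)² = 11² = 121)
(24347 + X(1*(2 - 4))*(-6*7 + 3)) + Z = (24347 + (-9*(2 - 4)²)*(-6*7 + 3)) + 121 = (24347 + (-9*(1*(-2))²)*(-42 + 3)) + 121 = (24347 - 9*(-2)²*(-39)) + 121 = (24347 - 9*4*(-39)) + 121 = (24347 - 36*(-39)) + 121 = (24347 + 1404) + 121 = 25751 + 121 = 25872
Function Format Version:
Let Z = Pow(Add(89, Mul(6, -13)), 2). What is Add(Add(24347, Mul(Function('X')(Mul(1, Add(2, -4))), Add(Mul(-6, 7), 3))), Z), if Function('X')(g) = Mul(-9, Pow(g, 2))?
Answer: 25872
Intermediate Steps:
Z = 121 (Z = Pow(Add(89, -78), 2) = Pow(11, 2) = 121)
Add(Add(24347, Mul(Function('X')(Mul(1, Add(2, -4))), Add(Mul(-6, 7), 3))), Z) = Add(Add(24347, Mul(Mul(-9, Pow(Mul(1, Add(2, -4)), 2)), Add(Mul(-6, 7), 3))), 121) = Add(Add(24347, Mul(Mul(-9, Pow(Mul(1, -2), 2)), Add(-42, 3))), 121) = Add(Add(24347, Mul(Mul(-9, Pow(-2, 2)), -39)), 121) = Add(Add(24347, Mul(Mul(-9, 4), -39)), 121) = Add(Add(24347, Mul(-36, -39)), 121) = Add(Add(24347, 1404), 121) = Add(25751, 121) = 25872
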